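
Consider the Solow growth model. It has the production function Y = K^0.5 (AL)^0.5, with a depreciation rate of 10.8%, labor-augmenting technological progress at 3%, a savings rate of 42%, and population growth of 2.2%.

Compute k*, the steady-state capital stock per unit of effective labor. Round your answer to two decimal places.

Steady state requires s·f(k) = (n + g + δ)·k, i.e. s·k^α = (n + g + δ)·k.
Rearranging, k^(1−α) = s / (n + g + δ).
k^0.5 = 0.42 / (0.022 + 0.030 + 0.108) = 0.42 / 0.160 = 2.6250
k* = 2.6250^(1/0.5) ≈ 6.8906

k* ≈ 6.89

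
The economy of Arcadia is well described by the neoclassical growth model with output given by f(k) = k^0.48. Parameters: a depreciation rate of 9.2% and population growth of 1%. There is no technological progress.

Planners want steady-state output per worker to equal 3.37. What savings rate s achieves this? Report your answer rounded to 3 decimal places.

s ≈ 0.380

Steady state requires s·f(k) = (n + δ)·k, i.e. s·k^α = (n + δ)·k.
Since y* = [s/(n + δ)]^(α/(1−α)), we have s/(n + δ) = (y*)^((1−α)/α) = 3.37^1.0833 = 3.7289.
Therefore s = 3.7289 × (n + δ) = 3.7289 × 0.102 = 0.3803.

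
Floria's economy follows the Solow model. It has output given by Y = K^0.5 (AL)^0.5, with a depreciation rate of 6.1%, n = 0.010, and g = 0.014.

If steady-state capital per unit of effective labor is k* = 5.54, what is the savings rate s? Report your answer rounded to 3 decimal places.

s ≈ 0.200

In steady state, investment equals break-even investment: s·k^α = (n + g + δ)·k.
So s / (n + g + δ) = (k*)^(1−α) = 5.54^0.5 = 2.3537.
Therefore s = 2.3537 × (n + g + δ) = 2.3537 × 0.085 = 0.2001.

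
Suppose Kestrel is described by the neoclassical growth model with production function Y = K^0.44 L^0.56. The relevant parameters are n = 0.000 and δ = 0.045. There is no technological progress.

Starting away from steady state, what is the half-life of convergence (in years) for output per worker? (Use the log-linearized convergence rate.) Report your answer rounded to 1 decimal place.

half-life ≈ 27.5 years

Near the steady state the convergence rate is λ = (1 − α)(n + δ).
λ = (1 − 0.44) × 0.045 = 0.56 × 0.045 = 0.0252
Half-life = ln 2 / λ = 0.6931 / 0.0252 ≈ 27.50 years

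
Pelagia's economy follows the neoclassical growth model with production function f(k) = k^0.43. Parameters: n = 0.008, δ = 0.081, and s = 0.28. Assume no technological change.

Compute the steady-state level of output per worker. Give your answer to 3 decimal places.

In steady state, investment equals break-even investment: s·k^α = (n + δ)·k.
Rearranging, k^(1−α) = s / (n + δ).
k^0.57 = 0.28 / (0.008 + 0.081) = 0.28 / 0.089 = 3.1461
k* = 3.1461^(1/0.57) ≈ 7.4694
y* = (k*)^α = 7.4694^0.43 ≈ 2.3742

y* ≈ 2.374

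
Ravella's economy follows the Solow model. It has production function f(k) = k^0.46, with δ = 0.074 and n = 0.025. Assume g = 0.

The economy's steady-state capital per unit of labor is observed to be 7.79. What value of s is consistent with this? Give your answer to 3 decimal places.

At the steady state, Δk = 0, so s·k^α = (n + δ)·k.
So s / (n + δ) = (k*)^(1−α) = 7.79^0.54 = 3.0299.
Therefore s = 3.0299 × (n + δ) = 3.0299 × 0.099 = 0.3000.

s ≈ 0.300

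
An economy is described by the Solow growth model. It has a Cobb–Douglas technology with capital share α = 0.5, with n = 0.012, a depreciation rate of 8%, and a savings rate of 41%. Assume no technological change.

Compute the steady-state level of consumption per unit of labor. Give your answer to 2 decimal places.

At the steady state, Δk = 0, so s·k^α = (n + δ)·k.
Rearranging, k^(1−α) = s / (n + δ).
k^0.5 = 0.41 / (0.012 + 0.080) = 0.41 / 0.092 = 4.4565
k* = 4.4565^(1/0.5) ≈ 19.8604
y* = (k*)^α = 19.8604^0.5 ≈ 4.4565
c* = (1 − s)·y* = (1 − 0.41) × 4.4565 ≈ 2.6293

c* ≈ 2.63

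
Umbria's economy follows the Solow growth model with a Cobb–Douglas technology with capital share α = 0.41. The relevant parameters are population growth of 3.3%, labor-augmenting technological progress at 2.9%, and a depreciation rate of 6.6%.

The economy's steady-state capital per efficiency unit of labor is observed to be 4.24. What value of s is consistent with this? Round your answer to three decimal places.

At the steady state, Δk = 0, so s·k^α = (n + g + δ)·k.
So s / (n + g + δ) = (k*)^(1−α) = 4.24^0.59 = 2.3450.
Therefore s = 2.3450 × (n + g + δ) = 2.3450 × 0.128 = 0.3002.

s ≈ 0.300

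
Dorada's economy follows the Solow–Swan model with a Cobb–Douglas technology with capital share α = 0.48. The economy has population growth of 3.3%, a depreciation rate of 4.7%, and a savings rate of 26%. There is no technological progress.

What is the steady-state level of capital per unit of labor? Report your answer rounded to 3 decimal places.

k* ≈ 9.647

In steady state, investment equals break-even investment: s·k^α = (n + δ)·k.
Rearranging, k^(1−α) = s / (n + δ).
k^0.52 = 0.26 / (0.033 + 0.047) = 0.26 / 0.080 = 3.2500
k* = 3.2500^(1/0.52) ≈ 9.6470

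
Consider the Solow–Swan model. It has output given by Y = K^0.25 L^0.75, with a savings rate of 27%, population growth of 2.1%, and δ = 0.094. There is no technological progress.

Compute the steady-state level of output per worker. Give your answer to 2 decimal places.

y* = 1.33

Steady state requires s·f(k) = (n + δ)·k, i.e. s·k^α = (n + δ)·k.
Rearranging, k^(1−α) = s / (n + δ).
k^0.75 = 0.27 / (0.021 + 0.094) = 0.27 / 0.115 = 2.3478
k* = 2.3478^(1/0.75) ≈ 3.1204
y* = (k*)^α = 3.1204^0.25 ≈ 1.3291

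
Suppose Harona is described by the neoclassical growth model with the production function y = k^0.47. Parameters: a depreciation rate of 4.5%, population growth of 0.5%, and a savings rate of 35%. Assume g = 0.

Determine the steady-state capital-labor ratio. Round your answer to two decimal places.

At the steady state, Δk = 0, so s·k^α = (n + δ)·k.
Rearranging, k^(1−α) = s / (n + δ).
k^0.53 = 0.35 / (0.005 + 0.045) = 0.35 / 0.050 = 7.0000
k* = 7.0000^(1/0.53) ≈ 39.3120

k* ≈ 39.31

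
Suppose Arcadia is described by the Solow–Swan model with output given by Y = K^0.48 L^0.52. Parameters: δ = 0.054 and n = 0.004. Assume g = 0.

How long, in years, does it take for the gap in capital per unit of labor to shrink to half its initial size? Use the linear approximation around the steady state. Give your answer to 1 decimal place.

Near the steady state the convergence rate is λ = (1 − α)(n + δ).
λ = (1 − 0.48) × 0.058 = 0.52 × 0.058 = 0.03016
Half-life = ln 2 / λ = 0.6931 / 0.03016 ≈ 22.98 years

t_½ ≈ 23.0 years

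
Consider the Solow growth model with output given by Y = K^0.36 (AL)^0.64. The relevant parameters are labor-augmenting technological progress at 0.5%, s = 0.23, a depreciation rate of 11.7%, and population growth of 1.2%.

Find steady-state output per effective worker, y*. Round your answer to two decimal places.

y* = 1.36

At the steady state, Δk = 0, so s·k^α = (n + g + δ)·k.
Rearranging, k^(1−α) = s / (n + g + δ).
k^0.64 = 0.23 / (0.012 + 0.005 + 0.117) = 0.23 / 0.134 = 1.7164
k* = 1.7164^(1/0.64) ≈ 2.3259
y* = (k*)^α = 2.3259^0.36 ≈ 1.3551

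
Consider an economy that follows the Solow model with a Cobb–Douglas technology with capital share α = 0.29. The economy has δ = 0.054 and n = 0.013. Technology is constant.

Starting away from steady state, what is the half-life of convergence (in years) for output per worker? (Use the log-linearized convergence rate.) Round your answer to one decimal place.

t_½ ≈ 14.6 years

Near the steady state the convergence rate is λ = (1 − α)(n + δ).
λ = (1 − 0.29) × 0.067 = 0.71 × 0.067 = 0.04757
Half-life = ln 2 / λ = 0.6931 / 0.04757 ≈ 14.57 years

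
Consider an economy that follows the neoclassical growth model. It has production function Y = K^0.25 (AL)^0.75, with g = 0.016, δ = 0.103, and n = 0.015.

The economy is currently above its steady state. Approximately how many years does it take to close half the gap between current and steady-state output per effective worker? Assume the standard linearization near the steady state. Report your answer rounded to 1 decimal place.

Near the steady state the convergence rate is λ = (1 − α)(n + g + δ).
λ = (1 − 0.25) × 0.134 = 0.75 × 0.134 = 0.1005
Half-life = ln 2 / λ = 0.6931 / 0.1005 ≈ 6.90 years

about 6.9 years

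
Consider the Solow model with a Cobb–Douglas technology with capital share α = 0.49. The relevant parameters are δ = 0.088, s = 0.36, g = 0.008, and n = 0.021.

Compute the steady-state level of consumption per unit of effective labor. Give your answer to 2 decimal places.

At the steady state, Δk = 0, so s·k^α = (n + g + δ)·k.
Rearranging, k^(1−α) = s / (n + g + δ).
k^0.51 = 0.36 / (0.021 + 0.008 + 0.088) = 0.36 / 0.117 = 3.0769
k* = 3.0769^(1/0.51) ≈ 9.0591
y* = (k*)^α = 9.0591^0.49 ≈ 2.9442
c* = (1 − s)·y* = (1 − 0.36) × 2.9442 ≈ 1.8843

c* = 1.88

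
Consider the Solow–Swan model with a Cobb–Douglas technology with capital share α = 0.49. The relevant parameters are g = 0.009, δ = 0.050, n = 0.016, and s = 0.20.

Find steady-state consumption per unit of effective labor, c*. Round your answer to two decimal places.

c* ≈ 2.05

At the steady state, Δk = 0, so s·k^α = (n + g + δ)·k.
Dividing both sides by k: k^(1−α) = s / (n + g + δ).
k^0.51 = 0.20 / (0.016 + 0.009 + 0.050) = 0.20 / 0.075 = 2.6667
k* = 2.6667^(1/0.51) ≈ 6.8430
y* = (k*)^α = 6.8430^0.49 ≈ 2.5661
c* = (1 − s)·y* = (1 − 0.20) × 2.5661 ≈ 2.0529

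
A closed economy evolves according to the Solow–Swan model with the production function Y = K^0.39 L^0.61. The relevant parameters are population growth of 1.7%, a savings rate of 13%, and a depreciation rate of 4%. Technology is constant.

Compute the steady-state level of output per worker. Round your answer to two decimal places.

y* ≈ 1.69

At the steady state, Δk = 0, so s·k^α = (n + δ)·k.
Dividing both sides by k: k^(1−α) = s / (n + δ).
k^0.61 = 0.13 / (0.017 + 0.040) = 0.13 / 0.057 = 2.2807
k* = 2.2807^(1/0.61) ≈ 3.8636
y* = (k*)^α = 3.8636^0.39 ≈ 1.6941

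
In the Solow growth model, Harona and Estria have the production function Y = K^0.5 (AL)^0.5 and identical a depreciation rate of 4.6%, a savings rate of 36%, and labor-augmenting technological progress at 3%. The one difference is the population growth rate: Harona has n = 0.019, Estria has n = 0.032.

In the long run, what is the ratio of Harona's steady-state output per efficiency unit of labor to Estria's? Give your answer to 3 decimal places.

Steady-state y* = [s/(n + g + δ)]^(α/(1−α)), so the ratio is [ (s_H/(n + g + δ)_H) / (s_E/(n + g + δ)_E) ]^1.
s_H/(n + g + δ)_H = 0.36/0.095 = 3.7895; s_E/(n + g + δ)_E = 0.36/0.108 = 3.3333.
Ratio = (3.7895/3.3333)^1 = 1.1369^1 ≈ 1.1369

y*_H / y*_E ≈ 1.137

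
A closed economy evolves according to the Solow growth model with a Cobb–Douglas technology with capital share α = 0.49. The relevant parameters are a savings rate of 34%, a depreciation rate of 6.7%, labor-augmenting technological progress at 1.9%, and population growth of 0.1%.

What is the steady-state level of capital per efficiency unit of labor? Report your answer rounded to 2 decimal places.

Steady state requires s·f(k) = (n + g + δ)·k, i.e. s·k^α = (n + g + δ)·k.
Dividing both sides by k: k^(1−α) = s / (n + g + δ).
k^0.51 = 0.34 / (0.001 + 0.019 + 0.067) = 0.34 / 0.087 = 3.9080
k* = 3.9080^(1/0.51) ≈ 14.4776

k* ≈ 14.48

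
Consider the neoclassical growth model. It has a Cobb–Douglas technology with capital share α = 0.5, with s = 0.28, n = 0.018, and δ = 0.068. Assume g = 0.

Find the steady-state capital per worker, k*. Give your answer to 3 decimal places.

Steady state requires s·f(k) = (n + δ)·k, i.e. s·k^α = (n + δ)·k.
Rearranging, k^(1−α) = s / (n + δ).
k^0.5 = 0.28 / (0.018 + 0.068) = 0.28 / 0.086 = 3.2558
k* = 3.2558^(1/0.5) ≈ 10.6002

k* = 10.600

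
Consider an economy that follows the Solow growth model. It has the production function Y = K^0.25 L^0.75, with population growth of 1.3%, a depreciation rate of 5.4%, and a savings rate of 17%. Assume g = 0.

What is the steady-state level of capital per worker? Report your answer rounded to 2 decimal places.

In steady state, investment equals break-even investment: s·k^α = (n + δ)·k.
Rearranging, k^(1−α) = s / (n + δ).
k^0.75 = 0.17 / (0.013 + 0.054) = 0.17 / 0.067 = 2.5373
k* = 2.5373^(1/0.75) ≈ 3.4607

k* ≈ 3.46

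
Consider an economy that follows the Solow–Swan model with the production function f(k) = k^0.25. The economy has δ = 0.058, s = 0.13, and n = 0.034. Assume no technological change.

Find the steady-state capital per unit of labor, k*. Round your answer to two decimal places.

At the steady state, Δk = 0, so s·k^α = (n + δ)·k.
Rearranging, k^(1−α) = s / (n + δ).
k^0.75 = 0.13 / (0.034 + 0.058) = 0.13 / 0.092 = 1.4130
k* = 1.4130^(1/0.75) ≈ 1.5856

k* ≈ 1.59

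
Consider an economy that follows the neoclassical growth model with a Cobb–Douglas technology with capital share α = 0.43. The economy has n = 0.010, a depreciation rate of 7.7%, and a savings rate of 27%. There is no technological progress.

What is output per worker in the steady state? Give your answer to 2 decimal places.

In steady state, investment equals break-even investment: s·k^α = (n + δ)·k.
Rearranging, k^(1−α) = s / (n + δ).
k^0.57 = 0.27 / (0.010 + 0.077) = 0.27 / 0.087 = 3.1034
k* = 3.1034^(1/0.57) ≈ 7.2924
y* = (k*)^α = 7.2924^0.43 ≈ 2.3498

y* = 2.35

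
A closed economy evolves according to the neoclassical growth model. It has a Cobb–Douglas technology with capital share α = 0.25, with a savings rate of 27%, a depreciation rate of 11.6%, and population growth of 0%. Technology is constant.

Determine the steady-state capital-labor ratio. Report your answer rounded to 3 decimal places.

k* ≈ 3.085

Steady state requires s·f(k) = (n + δ)·k, i.e. s·k^α = (n + δ)·k.
Dividing both sides by k: k^(1−α) = s / (n + δ).
k^0.75 = 0.27 / (0.000 + 0.116) = 0.27 / 0.116 = 2.3276
k* = 2.3276^(1/0.75) ≈ 3.0847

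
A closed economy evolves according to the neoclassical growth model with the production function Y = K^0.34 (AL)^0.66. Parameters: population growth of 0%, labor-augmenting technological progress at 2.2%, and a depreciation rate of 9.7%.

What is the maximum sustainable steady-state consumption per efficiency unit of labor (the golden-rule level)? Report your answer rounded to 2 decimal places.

At the golden rule, f'(k) = n + g + δ, so α·k^(α−1) = n + g + δ and k_gold = (α/(n + g + δ))^(1/(1−α)).
k_gold = (0.34/0.119)^(1/0.66) = 2.8571^1.5152 ≈ 4.9070
c_gold = f(k_gold) − (n + g + δ)·k_gold = 1.7174 − 0.119×4.9070 ≈ 1.1335

c_gold ≈ 1.13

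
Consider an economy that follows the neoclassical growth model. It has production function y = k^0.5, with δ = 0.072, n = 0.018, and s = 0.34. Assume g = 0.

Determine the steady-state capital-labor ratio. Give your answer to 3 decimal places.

k* ≈ 14.272

At the steady state, Δk = 0, so s·k^α = (n + δ)·k.
Rearranging, k^(1−α) = s / (n + δ).
k^0.5 = 0.34 / (0.018 + 0.072) = 0.34 / 0.090 = 3.7778
k* = 3.7778^(1/0.5) ≈ 14.2718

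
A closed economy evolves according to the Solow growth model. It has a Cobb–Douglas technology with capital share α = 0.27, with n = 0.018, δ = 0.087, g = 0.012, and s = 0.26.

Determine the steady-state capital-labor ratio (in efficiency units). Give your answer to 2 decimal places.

k* = 2.99

At the steady state, Δk = 0, so s·k^α = (n + g + δ)·k.
Dividing both sides by k: k^(1−α) = s / (n + g + δ).
k^0.73 = 0.26 / (0.018 + 0.012 + 0.087) = 0.26 / 0.117 = 2.2222
k* = 2.2222^(1/0.73) ≈ 2.9857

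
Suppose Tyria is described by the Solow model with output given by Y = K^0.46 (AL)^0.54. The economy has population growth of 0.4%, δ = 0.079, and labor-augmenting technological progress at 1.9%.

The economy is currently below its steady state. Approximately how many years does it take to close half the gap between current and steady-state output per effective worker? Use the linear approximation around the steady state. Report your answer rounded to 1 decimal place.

Near the steady state the convergence rate is λ = (1 − α)(n + g + δ).
λ = (1 − 0.46) × 0.102 = 0.54 × 0.102 = 0.05508
Half-life = ln 2 / λ = 0.6931 / 0.05508 ≈ 12.58 years

about 12.6 years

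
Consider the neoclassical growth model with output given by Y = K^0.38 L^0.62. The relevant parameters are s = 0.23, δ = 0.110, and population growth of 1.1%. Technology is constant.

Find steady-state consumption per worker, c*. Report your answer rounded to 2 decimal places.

c* = 1.14

At the steady state, Δk = 0, so s·k^α = (n + δ)·k.
Rearranging, k^(1−α) = s / (n + δ).
k^0.62 = 0.23 / (0.011 + 0.110) = 0.23 / 0.121 = 1.9008
k* = 1.9008^(1/0.62) ≈ 2.8177
y* = (k*)^α = 2.8177^0.38 ≈ 1.4824
c* = (1 − s)·y* = (1 − 0.23) × 1.4824 ≈ 1.1414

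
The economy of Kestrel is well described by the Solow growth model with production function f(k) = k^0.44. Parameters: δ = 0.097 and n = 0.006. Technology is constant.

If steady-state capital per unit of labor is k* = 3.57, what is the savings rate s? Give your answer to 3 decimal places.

Steady state requires s·f(k) = (n + δ)·k, i.e. s·k^α = (n + δ)·k.
So s / (n + δ) = (k*)^(1−α) = 3.57^0.56 = 2.0394.
Therefore s = 2.0394 × (n + δ) = 2.0394 × 0.103 = 0.2101.

s ≈ 0.210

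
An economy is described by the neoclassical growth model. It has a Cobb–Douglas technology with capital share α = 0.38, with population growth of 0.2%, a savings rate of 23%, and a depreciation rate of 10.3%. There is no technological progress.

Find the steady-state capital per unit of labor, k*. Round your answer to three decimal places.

In steady state, investment equals break-even investment: s·k^α = (n + δ)·k.
Dividing both sides by k: k^(1−α) = s / (n + δ).
k^0.62 = 0.23 / (0.002 + 0.103) = 0.23 / 0.105 = 2.1905
k* = 2.1905^(1/0.62) ≈ 3.5421

k* ≈ 3.542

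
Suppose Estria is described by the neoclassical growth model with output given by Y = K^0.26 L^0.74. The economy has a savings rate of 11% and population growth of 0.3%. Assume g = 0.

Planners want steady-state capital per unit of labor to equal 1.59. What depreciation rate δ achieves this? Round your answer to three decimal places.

δ ≈ 0.075

At the steady state, Δk = 0, so s·k^α = (n + δ)·k.
So s / (n + δ) = (k*)^(1−α) = 1.59^0.74 = 1.4094.
Therefore n + δ = s / 1.4094 = 0.11 / 1.4094 = 0.0780, so δ = 0.0780 − 0.003 = 0.0750.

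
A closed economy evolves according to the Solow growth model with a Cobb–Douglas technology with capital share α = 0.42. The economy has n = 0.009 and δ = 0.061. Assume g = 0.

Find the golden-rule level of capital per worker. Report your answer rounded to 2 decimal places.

k_gold ≈ 21.96

The golden rule sets f'(k) = n + δ, i.e. α·k^(α−1) = n + δ.
So k^(1−α) = α / (n + δ) = 0.42 / 0.070 = 6.0000.
k_gold = 6.0000^(1/0.58) ≈ 21.9604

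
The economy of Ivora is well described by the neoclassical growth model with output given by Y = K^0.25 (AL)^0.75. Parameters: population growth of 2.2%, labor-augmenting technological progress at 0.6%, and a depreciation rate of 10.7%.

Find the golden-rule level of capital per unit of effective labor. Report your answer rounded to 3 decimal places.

k_gold ≈ 2.274

The golden rule sets f'(k) = n + g + δ, i.e. α·k^(α−1) = n + g + δ.
So k^(1−α) = α / (n + g + δ) = 0.25 / 0.135 = 1.8519.
k_gold = 1.8519^(1/0.75) ≈ 2.2742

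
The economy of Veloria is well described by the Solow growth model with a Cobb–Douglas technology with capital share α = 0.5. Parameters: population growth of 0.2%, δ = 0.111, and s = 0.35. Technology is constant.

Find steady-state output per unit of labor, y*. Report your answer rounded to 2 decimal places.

y* = 3.10

At the steady state, Δk = 0, so s·k^α = (n + δ)·k.
Dividing both sides by k: k^(1−α) = s / (n + δ).
k^0.5 = 0.35 / (0.002 + 0.111) = 0.35 / 0.113 = 3.0973
k* = 3.0973^(1/0.5) ≈ 9.5933
y* = (k*)^α = 9.5933^0.5 ≈ 3.0973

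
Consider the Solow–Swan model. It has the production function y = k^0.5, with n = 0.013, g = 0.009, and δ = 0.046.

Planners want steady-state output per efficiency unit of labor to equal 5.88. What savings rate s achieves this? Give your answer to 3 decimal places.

s ≈ 0.400

Steady state requires s·f(k) = (n + g + δ)·k, i.e. s·k^α = (n + g + δ)·k.
Since y* = [s/(n + g + δ)]^(α/(1−α)), we have s/(n + g + δ) = (y*)^((1−α)/α) = 5.88^1 = 5.8800.
Therefore s = 5.8800 × (n + g + δ) = 5.8800 × 0.068 = 0.3998.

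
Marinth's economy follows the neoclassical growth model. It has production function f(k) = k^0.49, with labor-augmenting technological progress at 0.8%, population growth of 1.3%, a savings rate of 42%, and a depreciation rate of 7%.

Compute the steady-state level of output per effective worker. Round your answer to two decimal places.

y* = 4.35

Steady state requires s·f(k) = (n + g + δ)·k, i.e. s·k^α = (n + g + δ)·k.
Rearranging, k^(1−α) = s / (n + g + δ).
k^0.51 = 0.42 / (0.013 + 0.008 + 0.070) = 0.42 / 0.091 = 4.6154
k* = 4.6154^(1/0.51) ≈ 20.0619
y* = (k*)^α = 20.0619^0.49 ≈ 4.3467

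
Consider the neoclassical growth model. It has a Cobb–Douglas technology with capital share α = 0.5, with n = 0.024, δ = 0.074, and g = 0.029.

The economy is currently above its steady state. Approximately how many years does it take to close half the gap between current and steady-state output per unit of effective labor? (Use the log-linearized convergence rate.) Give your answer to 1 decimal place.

Near the steady state the convergence rate is λ = (1 − α)(n + g + δ).
λ = (1 − 0.5) × 0.127 = 0.5 × 0.127 = 0.0635
Half-life = ln 2 / λ = 0.6931 / 0.0635 ≈ 10.91 years

about 10.9 years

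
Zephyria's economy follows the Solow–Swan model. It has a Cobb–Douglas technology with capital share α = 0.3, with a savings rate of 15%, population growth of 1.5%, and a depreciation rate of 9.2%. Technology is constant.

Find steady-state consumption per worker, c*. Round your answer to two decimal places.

Steady state requires s·f(k) = (n + δ)·k, i.e. s·k^α = (n + δ)·k.
Rearranging, k^(1−α) = s / (n + δ).
k^0.7 = 0.15 / (0.015 + 0.092) = 0.15 / 0.107 = 1.4019
k* = 1.4019^(1/0.7) ≈ 1.6203
y* = (k*)^α = 1.6203^0.3 ≈ 1.1558
c* = (1 − s)·y* = (1 − 0.15) × 1.1558 ≈ 0.9824

c* ≈ 0.98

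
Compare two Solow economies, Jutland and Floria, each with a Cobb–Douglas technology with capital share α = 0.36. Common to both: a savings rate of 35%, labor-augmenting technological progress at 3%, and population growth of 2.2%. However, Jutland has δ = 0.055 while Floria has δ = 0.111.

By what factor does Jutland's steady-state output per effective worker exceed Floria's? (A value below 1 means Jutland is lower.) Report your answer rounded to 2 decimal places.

ratio ≈ 1.27

Steady-state y* = [s/(n + g + δ)]^(α/(1−α)), so the ratio is [ (s_J/(n + g + δ)_J) / (s_F/(n + g + δ)_F) ]^0.5625.
s_J/(n + g + δ)_J = 0.35/0.107 = 3.2710; s_F/(n + g + δ)_F = 0.35/0.163 = 2.1472.
Ratio = (3.2710/2.1472)^0.5625 = 1.5234^0.5625 ≈ 1.2672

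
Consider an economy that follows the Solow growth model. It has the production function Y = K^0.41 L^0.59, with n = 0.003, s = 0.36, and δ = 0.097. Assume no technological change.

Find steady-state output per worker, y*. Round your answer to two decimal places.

y* ≈ 2.44

At the steady state, Δk = 0, so s·k^α = (n + δ)·k.
Rearranging, k^(1−α) = s / (n + δ).
k^0.59 = 0.36 / (0.003 + 0.097) = 0.36 / 0.100 = 3.6000
k* = 3.6000^(1/0.59) ≈ 8.7677
y* = (k*)^α = 8.7677^0.41 ≈ 2.4355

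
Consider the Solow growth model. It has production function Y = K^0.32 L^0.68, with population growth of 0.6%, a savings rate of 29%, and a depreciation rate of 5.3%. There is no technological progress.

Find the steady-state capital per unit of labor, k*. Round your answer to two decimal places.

k* ≈ 10.40

Steady state requires s·f(k) = (n + δ)·k, i.e. s·k^α = (n + δ)·k.
Rearranging, k^(1−α) = s / (n + δ).
k^0.68 = 0.29 / (0.006 + 0.053) = 0.29 / 0.059 = 4.9153
k* = 4.9153^(1/0.68) ≈ 10.3989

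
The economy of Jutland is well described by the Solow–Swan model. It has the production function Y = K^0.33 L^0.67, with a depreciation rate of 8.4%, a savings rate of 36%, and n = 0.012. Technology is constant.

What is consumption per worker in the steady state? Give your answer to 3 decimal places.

c* = 1.227

In steady state, investment equals break-even investment: s·k^α = (n + δ)·k.
Rearranging, k^(1−α) = s / (n + δ).
k^0.67 = 0.36 / (0.012 + 0.084) = 0.36 / 0.096 = 3.7500
k* = 3.7500^(1/0.67) ≈ 7.1906
y* = (k*)^α = 7.1906^0.33 ≈ 1.9175
c* = (1 − s)·y* = (1 − 0.36) × 1.9175 ≈ 1.2272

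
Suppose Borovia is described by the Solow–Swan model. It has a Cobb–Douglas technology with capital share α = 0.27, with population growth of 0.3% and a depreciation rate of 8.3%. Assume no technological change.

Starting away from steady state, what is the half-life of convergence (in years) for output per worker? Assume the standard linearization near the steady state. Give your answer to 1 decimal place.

Near the steady state the convergence rate is λ = (1 − α)(n + δ).
λ = (1 − 0.27) × 0.086 = 0.73 × 0.086 = 0.06278
Half-life = ln 2 / λ = 0.6931 / 0.06278 ≈ 11.04 years

about 11.0 years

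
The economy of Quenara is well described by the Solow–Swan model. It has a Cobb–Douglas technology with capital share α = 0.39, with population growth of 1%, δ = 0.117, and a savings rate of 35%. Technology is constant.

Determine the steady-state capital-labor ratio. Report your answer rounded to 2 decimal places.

At the steady state, Δk = 0, so s·k^α = (n + δ)·k.
Rearranging, k^(1−α) = s / (n + δ).
k^0.61 = 0.35 / (0.010 + 0.117) = 0.35 / 0.127 = 2.7559
k* = 2.7559^(1/0.61) ≈ 5.2692

k* ≈ 5.27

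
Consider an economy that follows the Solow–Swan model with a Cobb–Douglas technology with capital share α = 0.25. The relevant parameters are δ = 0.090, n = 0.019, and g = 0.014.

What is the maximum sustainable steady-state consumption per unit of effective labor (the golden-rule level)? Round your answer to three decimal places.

At the golden rule, f'(k) = n + g + δ, so α·k^(α−1) = n + g + δ and k_gold = (α/(n + g + δ))^(1/(1−α)).
k_gold = (0.25/0.123)^(1/0.75) = 2.0325^1.3333 ≈ 2.5745
c_gold = f(k_gold) − (n + g + δ)·k_gold = 1.2667 − 0.123×2.5745 ≈ 0.9500

c_gold ≈ 0.950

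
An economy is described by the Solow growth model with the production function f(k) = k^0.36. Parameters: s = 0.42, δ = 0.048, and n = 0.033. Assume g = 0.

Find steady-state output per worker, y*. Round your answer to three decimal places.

Steady state requires s·f(k) = (n + δ)·k, i.e. s·k^α = (n + δ)·k.
Rearranging, k^(1−α) = s / (n + δ).
k^0.64 = 0.42 / (0.033 + 0.048) = 0.42 / 0.081 = 5.1852
k* = 5.1852^(1/0.64) ≈ 13.0864
y* = (k*)^α = 13.0864^0.36 ≈ 2.5238

y* = 2.524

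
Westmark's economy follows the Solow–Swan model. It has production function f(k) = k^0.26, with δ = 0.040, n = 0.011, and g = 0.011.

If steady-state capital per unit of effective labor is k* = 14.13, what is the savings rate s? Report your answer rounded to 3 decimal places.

s ≈ 0.440

In steady state, investment equals break-even investment: s·k^α = (n + g + δ)·k.
So s / (n + g + δ) = (k*)^(1−α) = 14.13^0.74 = 7.0975.
Therefore s = 7.0975 × (n + g + δ) = 7.0975 × 0.062 = 0.4400.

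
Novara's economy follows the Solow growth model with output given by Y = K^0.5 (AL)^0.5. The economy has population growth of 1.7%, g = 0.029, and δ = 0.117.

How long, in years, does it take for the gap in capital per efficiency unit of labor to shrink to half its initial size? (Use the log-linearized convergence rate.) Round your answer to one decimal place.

Near the steady state the convergence rate is λ = (1 − α)(n + g + δ).
λ = (1 − 0.5) × 0.163 = 0.5 × 0.163 = 0.0815
Half-life = ln 2 / λ = 0.6931 / 0.0815 ≈ 8.50 years

t_½ ≈ 8.5 years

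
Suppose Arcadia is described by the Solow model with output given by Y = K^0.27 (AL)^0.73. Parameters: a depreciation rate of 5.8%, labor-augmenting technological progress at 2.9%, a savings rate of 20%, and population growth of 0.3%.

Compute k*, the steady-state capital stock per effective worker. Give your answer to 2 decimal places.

k* = 2.99

In steady state, investment equals break-even investment: s·k^α = (n + g + δ)·k.
Dividing both sides by k: k^(1−α) = s / (n + g + δ).
k^0.73 = 0.20 / (0.003 + 0.029 + 0.058) = 0.20 / 0.090 = 2.2222
k* = 2.2222^(1/0.73) ≈ 2.9857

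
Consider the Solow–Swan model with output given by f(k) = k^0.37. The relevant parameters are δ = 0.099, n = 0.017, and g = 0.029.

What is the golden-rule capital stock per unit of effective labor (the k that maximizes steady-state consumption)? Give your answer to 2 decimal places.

The golden rule sets f'(k) = n + g + δ, i.e. α·k^(α−1) = n + g + δ.
So k^(1−α) = α / (n + g + δ) = 0.37 / 0.145 = 2.5517.
k_gold = 2.5517^(1/0.63) ≈ 4.4235

k_gold ≈ 4.42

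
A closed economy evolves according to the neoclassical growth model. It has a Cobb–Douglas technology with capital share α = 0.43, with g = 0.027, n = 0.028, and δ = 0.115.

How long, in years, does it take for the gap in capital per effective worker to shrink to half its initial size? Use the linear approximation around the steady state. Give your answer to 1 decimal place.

half-life ≈ 7.2 years

Near the steady state the convergence rate is λ = (1 − α)(n + g + δ).
λ = (1 − 0.43) × 0.170 = 0.57 × 0.170 = 0.0969
Half-life = ln 2 / λ = 0.6931 / 0.0969 ≈ 7.15 years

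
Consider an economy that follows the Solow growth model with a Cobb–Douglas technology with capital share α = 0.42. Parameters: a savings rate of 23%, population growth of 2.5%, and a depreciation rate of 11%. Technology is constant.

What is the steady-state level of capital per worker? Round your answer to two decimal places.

k* ≈ 2.51

At the steady state, Δk = 0, so s·k^α = (n + δ)·k.
Rearranging, k^(1−α) = s / (n + δ).
k^0.58 = 0.23 / (0.025 + 0.110) = 0.23 / 0.135 = 1.7037
k* = 1.7037^(1/0.58) ≈ 2.5058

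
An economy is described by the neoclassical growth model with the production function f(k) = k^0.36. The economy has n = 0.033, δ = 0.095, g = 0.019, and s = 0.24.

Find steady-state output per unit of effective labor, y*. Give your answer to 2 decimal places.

At the steady state, Δk = 0, so s·k^α = (n + g + δ)·k.
Rearranging, k^(1−α) = s / (n + g + δ).
k^0.64 = 0.24 / (0.033 + 0.019 + 0.095) = 0.24 / 0.147 = 1.6327
k* = 1.6327^(1/0.64) ≈ 2.1511
y* = (k*)^α = 2.1511^0.36 ≈ 1.3175

y* = 1.32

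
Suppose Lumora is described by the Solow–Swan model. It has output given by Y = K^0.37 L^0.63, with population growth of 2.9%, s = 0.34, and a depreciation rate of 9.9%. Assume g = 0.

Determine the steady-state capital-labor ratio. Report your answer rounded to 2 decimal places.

k* = 4.71

Steady state requires s·f(k) = (n + δ)·k, i.e. s·k^α = (n + δ)·k.
Rearranging, k^(1−α) = s / (n + δ).
k^0.63 = 0.34 / (0.029 + 0.099) = 0.34 / 0.128 = 2.6563
k* = 2.6563^(1/0.63) ≈ 4.7147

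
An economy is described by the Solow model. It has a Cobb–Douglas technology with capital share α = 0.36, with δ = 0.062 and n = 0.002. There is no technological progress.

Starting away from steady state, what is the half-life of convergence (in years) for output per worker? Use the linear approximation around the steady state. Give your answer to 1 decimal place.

Near the steady state the convergence rate is λ = (1 − α)(n + δ).
λ = (1 − 0.36) × 0.064 = 0.64 × 0.064 = 0.04096
Half-life = ln 2 / λ = 0.6931 / 0.04096 ≈ 16.92 years

t_½ ≈ 16.9 years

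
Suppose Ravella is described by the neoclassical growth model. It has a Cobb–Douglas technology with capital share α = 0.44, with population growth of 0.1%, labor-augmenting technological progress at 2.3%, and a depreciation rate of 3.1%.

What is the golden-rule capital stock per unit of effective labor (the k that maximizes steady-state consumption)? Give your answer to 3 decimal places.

k_gold ≈ 40.988

The golden rule sets f'(k) = n + g + δ, i.e. α·k^(α−1) = n + g + δ.
So k^(1−α) = α / (n + g + δ) = 0.44 / 0.055 = 8.0000.
k_gold = 8.0000^(1/0.56) ≈ 40.9884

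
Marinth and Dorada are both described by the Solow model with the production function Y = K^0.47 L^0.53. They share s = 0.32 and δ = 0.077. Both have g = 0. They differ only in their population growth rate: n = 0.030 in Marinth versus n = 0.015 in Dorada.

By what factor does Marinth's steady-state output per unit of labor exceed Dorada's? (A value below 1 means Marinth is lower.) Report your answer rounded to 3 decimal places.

ratio ≈ 0.875

Steady-state y* = [s/(n + δ)]^(α/(1−α)), so the ratio is [ (s_M/(n + δ)_M) / (s_D/(n + δ)_D) ]^0.8868.
s_M/(n + δ)_M = 0.32/0.107 = 2.9907; s_D/(n + δ)_D = 0.32/0.092 = 3.4783.
Ratio = (2.9907/3.4783)^0.8868 = 0.8598^0.8868 ≈ 0.8746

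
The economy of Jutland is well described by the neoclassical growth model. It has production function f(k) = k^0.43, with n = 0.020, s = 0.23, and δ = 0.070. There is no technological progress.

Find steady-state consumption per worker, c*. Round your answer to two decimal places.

c* = 1.56

In steady state, investment equals break-even investment: s·k^α = (n + δ)·k.
Rearranging, k^(1−α) = s / (n + δ).
k^0.57 = 0.23 / (0.020 + 0.070) = 0.23 / 0.090 = 2.5556
k* = 2.5556^(1/0.57) ≈ 5.1868
y* = (k*)^α = 5.1868^0.43 ≈ 2.0296
c* = (1 − s)·y* = (1 − 0.23) × 2.0296 ≈ 1.5628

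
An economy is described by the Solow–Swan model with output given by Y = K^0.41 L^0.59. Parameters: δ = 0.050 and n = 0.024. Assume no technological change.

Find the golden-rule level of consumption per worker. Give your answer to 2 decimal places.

c_gold ≈ 1.94

At the golden rule, f'(k) = n + δ, so α·k^(α−1) = n + δ and k_gold = (α/(n + δ))^(1/(1−α)).
k_gold = (0.41/0.074)^(1/0.59) = 5.5405^1.6949 ≈ 18.2071
c_gold = f(k_gold) − (n + δ)·k_gold = 3.2862 − 0.074×18.2071 ≈ 1.9389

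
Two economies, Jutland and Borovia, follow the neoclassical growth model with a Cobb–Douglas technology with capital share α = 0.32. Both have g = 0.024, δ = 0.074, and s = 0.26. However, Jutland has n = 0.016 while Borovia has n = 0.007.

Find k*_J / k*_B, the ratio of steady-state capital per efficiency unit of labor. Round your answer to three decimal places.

Steady-state k* = [s/(n + g + δ)]^(1/(1−α)), so the ratio is [ (s_J/(n + g + δ)_J) / (s_B/(n + g + δ)_B) ]^1.4706.
s_J/(n + g + δ)_J = 0.26/0.114 = 2.2807; s_B/(n + g + δ)_B = 0.26/0.105 = 2.4762.
Ratio = (2.2807/2.4762)^1.4706 = 0.9210^1.4706 ≈ 0.8860

k*_J / k*_B ≈ 0.886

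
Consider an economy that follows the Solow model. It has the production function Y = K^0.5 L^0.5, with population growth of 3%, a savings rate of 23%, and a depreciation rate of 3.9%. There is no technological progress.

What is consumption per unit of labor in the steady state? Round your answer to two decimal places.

At the steady state, Δk = 0, so s·k^α = (n + δ)·k.
Rearranging, k^(1−α) = s / (n + δ).
k^0.5 = 0.23 / (0.030 + 0.039) = 0.23 / 0.069 = 3.3333
k* = 3.3333^(1/0.5) ≈ 11.1109
y* = (k*)^α = 11.1109^0.5 ≈ 3.3333
c* = (1 − s)·y* = (1 − 0.23) × 3.3333 ≈ 2.5666

c* = 2.57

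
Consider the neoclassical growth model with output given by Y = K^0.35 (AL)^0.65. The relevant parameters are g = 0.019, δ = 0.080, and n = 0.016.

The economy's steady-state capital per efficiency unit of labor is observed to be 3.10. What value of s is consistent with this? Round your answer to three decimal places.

s ≈ 0.240

At the steady state, Δk = 0, so s·k^α = (n + g + δ)·k.
So s / (n + g + δ) = (k*)^(1−α) = 3.10^0.65 = 2.0863.
Therefore s = 2.0863 × (n + g + δ) = 2.0863 × 0.115 = 0.2399.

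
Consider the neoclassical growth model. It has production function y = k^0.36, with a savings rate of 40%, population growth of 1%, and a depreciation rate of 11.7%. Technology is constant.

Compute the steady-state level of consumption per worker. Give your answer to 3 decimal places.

c* ≈ 1.144

Steady state requires s·f(k) = (n + δ)·k, i.e. s·k^α = (n + δ)·k.
Rearranging, k^(1−α) = s / (n + δ).
k^0.64 = 0.40 / (0.010 + 0.117) = 0.40 / 0.127 = 3.1496
k* = 3.1496^(1/0.64) ≈ 6.0052
y* = (k*)^α = 6.0052^0.36 ≈ 1.9066
c* = (1 − s)·y* = (1 − 0.40) × 1.9066 ≈ 1.1440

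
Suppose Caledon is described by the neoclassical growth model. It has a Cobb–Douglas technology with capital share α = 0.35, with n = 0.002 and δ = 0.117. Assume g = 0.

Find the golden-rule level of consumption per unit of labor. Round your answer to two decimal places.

c_gold ≈ 1.16

At the golden rule, f'(k) = n + δ, so α·k^(α−1) = n + δ and k_gold = (α/(n + δ))^(1/(1−α)).
k_gold = (0.35/0.119)^(1/0.65) = 2.9412^1.5385 ≈ 5.2581
c_gold = f(k_gold) − (n + δ)·k_gold = 1.7877 − 0.119×5.2581 ≈ 1.1620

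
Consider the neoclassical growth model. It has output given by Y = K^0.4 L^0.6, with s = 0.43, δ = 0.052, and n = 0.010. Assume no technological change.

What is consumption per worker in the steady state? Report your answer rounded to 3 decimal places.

In steady state, investment equals break-even investment: s·k^α = (n + δ)·k.
Rearranging, k^(1−α) = s / (n + δ).
k^0.6 = 0.43 / (0.010 + 0.052) = 0.43 / 0.062 = 6.9355
k* = 6.9355^(1/0.6) ≈ 25.2230
y* = (k*)^α = 25.2230^0.4 ≈ 3.6368
c* = (1 − s)·y* = (1 − 0.43) × 3.6368 ≈ 2.0730

c* ≈ 2.073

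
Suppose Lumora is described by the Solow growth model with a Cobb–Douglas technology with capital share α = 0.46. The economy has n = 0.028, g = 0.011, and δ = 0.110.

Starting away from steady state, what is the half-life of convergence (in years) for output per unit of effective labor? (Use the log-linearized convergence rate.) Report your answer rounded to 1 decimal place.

about 8.6 years

Near the steady state the convergence rate is λ = (1 − α)(n + g + δ).
λ = (1 − 0.46) × 0.149 = 0.54 × 0.149 = 0.08046
Half-life = ln 2 / λ = 0.6931 / 0.08046 ≈ 8.61 years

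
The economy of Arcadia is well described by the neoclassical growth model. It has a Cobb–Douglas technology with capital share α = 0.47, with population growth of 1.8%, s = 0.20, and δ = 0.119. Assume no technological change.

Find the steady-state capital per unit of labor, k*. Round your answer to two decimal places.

In steady state, investment equals break-even investment: s·k^α = (n + δ)·k.
Rearranging, k^(1−α) = s / (n + δ).
k^0.53 = 0.20 / (0.018 + 0.119) = 0.20 / 0.137 = 1.4599
k* = 1.4599^(1/0.53) ≈ 2.0419

k* ≈ 2.04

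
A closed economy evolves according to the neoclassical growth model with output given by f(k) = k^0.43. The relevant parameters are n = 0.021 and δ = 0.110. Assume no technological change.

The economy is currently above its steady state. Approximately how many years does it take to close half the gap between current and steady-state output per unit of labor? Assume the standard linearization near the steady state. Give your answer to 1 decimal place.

Near the steady state the convergence rate is λ = (1 − α)(n + δ).
λ = (1 − 0.43) × 0.131 = 0.57 × 0.131 = 0.07467
Half-life = ln 2 / λ = 0.6931 / 0.07467 ≈ 9.28 years

t_½ ≈ 9.3 years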